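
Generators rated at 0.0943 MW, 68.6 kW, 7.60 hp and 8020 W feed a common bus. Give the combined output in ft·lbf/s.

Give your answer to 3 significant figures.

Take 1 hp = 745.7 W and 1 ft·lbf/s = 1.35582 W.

1.30×10⁵ ft·lbf/s

0.0943 MW × 1000000 → 94300 W
68.6 kW × 1000 → 68600 W
7.60 hp × 745.7 → 5667.32 W
8020 W (already W)
Combined: 94300 + 68600 + 5667.32 + 8020 = 176587 W
In ft·lbf/s: 176587 / 1.35582 = 130244 ft·lbf/s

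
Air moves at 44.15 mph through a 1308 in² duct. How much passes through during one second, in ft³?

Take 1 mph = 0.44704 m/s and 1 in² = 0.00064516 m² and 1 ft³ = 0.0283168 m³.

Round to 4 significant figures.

44.15 mph × 0.44704 = 19.7368 m/s
1308 in² × 0.00064516 = 0.843869 m²
V = v × A × t = 19.7368 m/s × 0.843869 m² × 1 s = 16.6553 m³
16.6553 m³ ÷ (0.0283168 m³/ft³) = 588.177 ft³

588.2 ft³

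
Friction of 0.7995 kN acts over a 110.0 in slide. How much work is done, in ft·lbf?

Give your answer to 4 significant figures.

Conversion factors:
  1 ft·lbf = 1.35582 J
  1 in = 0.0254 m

1648 ft·lbf

0.7995 kN × 1000 = 799.5 N
110.0 in × 0.0254 = 2.794 m
W = F × d = 799.5 N × 2.794 m = 2233.8 J
2233.8 J ÷ (1.35582 J/ft·lbf) = 1647.56 ft·lbf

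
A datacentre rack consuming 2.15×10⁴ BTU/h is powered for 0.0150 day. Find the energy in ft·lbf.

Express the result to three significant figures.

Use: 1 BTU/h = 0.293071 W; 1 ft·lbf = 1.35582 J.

2.15×10⁴ BTU/h × 0.293071 = 6301.03 W
0.0150 day × 86400 = 1296 s
E = P × t = 6301.03 W × 1296 s = 8.16613×10⁶ J
8.16613×10⁶ J ÷ (1.35582 J/ft·lbf) = 6.02302×10⁶ ft·lbf

6.02×10⁶ ft·lbf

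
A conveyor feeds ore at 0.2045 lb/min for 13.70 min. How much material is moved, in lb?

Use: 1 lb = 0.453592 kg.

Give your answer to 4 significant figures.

2.802 lb

0.2045 lb/min → 0.00154599 kg/s
13.70 min → 822 s
m = ṁ × t = 0.00154599 × 822 = 1.2708 kg
In lb: 1.2708 / 0.453592 = 2.80164 lb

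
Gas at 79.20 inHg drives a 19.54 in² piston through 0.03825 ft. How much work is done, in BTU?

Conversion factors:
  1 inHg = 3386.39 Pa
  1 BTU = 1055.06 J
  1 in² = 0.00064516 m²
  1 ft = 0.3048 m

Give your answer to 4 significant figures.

79.20 inHg → 268202 Pa
19.54 in² → 0.0126064 m²
F = P × A = 268202 × 0.0126064 = 3381.06 N
0.03825 ft → 0.0116586 m
W = F × d = 3381.06 × 0.0116586 = 39.4184 J
In BTU: 39.4184 / 1055.06 = 0.0373613 BTU

0.03736 BTU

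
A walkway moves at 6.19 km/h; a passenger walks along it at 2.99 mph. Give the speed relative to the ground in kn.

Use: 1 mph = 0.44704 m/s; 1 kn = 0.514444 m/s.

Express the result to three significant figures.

5.94 kn

6.19 km/h × (1/3.6) → 1.71944 m/s
2.99 mph × 0.44704 → 1.33665 m/s
Sum: 1.71944 + 1.33665 = 3.05609 m/s
In kn: 3.05609 / 0.514444 = 5.94057 kn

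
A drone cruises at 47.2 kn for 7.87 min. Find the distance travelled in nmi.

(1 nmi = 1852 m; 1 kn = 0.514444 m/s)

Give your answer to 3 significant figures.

47.2 kn × 0.514444 = 24.2818 m/s
7.87 min × 60 = 472.2 s
d = v × t = 24.2818 m/s × 472.2 s = 11465.9 m
11465.9 m ÷ (1852 m/nmi) = 6.19109 nmi

6.19 nmi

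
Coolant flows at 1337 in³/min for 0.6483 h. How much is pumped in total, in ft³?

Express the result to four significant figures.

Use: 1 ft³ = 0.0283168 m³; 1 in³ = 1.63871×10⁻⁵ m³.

30.10 ft³

1337 in³/min → 3.65159×10⁻⁴ m³/s
0.6483 h → 2333.88 s
V = Q × t = 3.65159×10⁻⁴ × 2333.88 = 0.852237 m³
In ft³: 0.852237 / 0.0283168 = 30.0965 ft³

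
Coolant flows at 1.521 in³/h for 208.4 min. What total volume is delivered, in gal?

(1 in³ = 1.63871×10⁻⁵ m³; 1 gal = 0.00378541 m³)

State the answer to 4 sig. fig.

1.521 in³/h → 6.92355×10⁻⁹ m³/s
208.4 min → 12504 s
V = Q × t = 6.92355×10⁻⁹ × 12504 = 8.65721×10⁻⁵ m³
In gal: 8.65721×10⁻⁵ / 0.00378541 = 0.0228699 gal

0.02287 gal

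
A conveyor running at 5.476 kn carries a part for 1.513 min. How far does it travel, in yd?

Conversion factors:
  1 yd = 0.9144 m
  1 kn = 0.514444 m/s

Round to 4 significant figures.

279.7 yd

5.476 kn × 0.514444 → 2.8171 m/s
1.513 min × 60 → 90.78 s
d = v × t = 2.8171 m/s × 90.78 s = 255.736 m
255.736 m ÷ (0.9144 m/yd) = 279.676 yd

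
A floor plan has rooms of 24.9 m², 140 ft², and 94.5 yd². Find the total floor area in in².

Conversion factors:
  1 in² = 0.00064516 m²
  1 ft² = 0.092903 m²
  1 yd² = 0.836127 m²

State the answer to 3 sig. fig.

1.81×10⁵ in²

24.9 m² (already m²)
140 ft² × 0.092903 → 13.0064 m²
94.5 yd² × 0.836127 → 79.014 m²
Total: 24.9 + 13.0064 + 79.014 = 116.92 m²
In in²: 116.92 / 0.00064516 = 181226 in²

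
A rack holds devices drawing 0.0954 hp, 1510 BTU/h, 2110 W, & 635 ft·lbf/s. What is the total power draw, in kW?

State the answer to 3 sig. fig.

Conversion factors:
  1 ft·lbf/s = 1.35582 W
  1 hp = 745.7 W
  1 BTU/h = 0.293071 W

0.0954 hp × 745.7 = 71.1398 W
1510 BTU/h × 0.293071 = 442.537 W
2110 W (already W)
635 ft·lbf/s × 1.35582 = 860.946 W
Sum: 71.1398 + 442.537 + 2110 + 860.946 = 3484.62 W
In kW: 3484.62 / 1000 = 3.48462 kW

3.48 kW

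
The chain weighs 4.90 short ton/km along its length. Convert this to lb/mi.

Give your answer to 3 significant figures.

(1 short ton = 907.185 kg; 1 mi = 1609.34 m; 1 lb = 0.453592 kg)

1.58×10⁴ lb/mi

4.90 short ton/km × 907.185 kg/short ton ÷ 1000 m/km = 4.44521 kg/m
4.44521 kg/m ÷ 0.453592 kg/lb × 1609.34 m/mi = 15771.6 lb/mi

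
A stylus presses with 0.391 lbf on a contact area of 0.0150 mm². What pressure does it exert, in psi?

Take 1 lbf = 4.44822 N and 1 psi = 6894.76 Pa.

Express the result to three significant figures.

0.391 lbf × 4.44822 → 1.73925 N
0.0150 mm² × 10⁻⁶ → 1.5×10⁻⁸ m²
P = F / A = 1.73925 N / 1.5×10⁻⁸ m² = 1.1595×10⁸ Pa
1.1595×10⁸ Pa ÷ (6894.76 Pa/psi) = 16817.1 psi

1.68×10⁴ psi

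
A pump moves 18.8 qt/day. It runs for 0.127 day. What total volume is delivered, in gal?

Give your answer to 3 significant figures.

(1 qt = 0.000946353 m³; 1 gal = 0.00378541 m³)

0.597 gal

18.8 qt/day → 2.05919×10⁻⁷ m³/s
0.127 day → 10972.8 s
V = Q × t = 2.05919×10⁻⁷ × 10972.8 = 0.00225951 m³
In gal: 0.00225951 / 0.00378541 = 0.5969 gal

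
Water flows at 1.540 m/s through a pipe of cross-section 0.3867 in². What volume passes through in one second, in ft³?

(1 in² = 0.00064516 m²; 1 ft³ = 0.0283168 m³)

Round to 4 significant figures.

0.3867 in² × 0.00064516 = 2.49483×10⁻⁴ m²
V = v × A × t = 1.54 m/s × 2.49483×10⁻⁴ m² × 1 s = 3.84204×10⁻⁴ m³
3.84204×10⁻⁴ m³ ÷ (0.0283168 m³/ft³) = 0.0135681 ft³

0.01357 ft³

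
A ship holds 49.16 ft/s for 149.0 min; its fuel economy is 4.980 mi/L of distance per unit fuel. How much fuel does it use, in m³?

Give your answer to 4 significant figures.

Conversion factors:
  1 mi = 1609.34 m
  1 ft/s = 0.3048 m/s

0.01671 m³

49.16 ft/s → 14.984 m/s
149.0 min → 8940 s
d = v × t = 14.984 × 8940 = 133957 m
4.980 mi/L → 8.01451×10⁶ m/m³
V = d / (distance per unit fuel) = 133957 / 8.01451×10⁶ = 0.0167143 m³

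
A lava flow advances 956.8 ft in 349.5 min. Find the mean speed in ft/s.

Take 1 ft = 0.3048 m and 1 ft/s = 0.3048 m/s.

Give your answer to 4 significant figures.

956.8 ft × 0.3048 = 291.633 m
349.5 min × 60 = 20970 s
v = d / t = 291.633 m / 20970 s = 0.0139072 m/s
0.0139072 m/s ÷ (0.3048 m/s/ft/s) = 0.0456273 ft/s

0.04563 ft/s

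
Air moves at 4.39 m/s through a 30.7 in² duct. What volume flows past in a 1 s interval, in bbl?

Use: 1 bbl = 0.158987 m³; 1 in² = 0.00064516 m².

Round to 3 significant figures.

30.7 in² × 0.00064516 = 0.0198064 m²
V = v × A × t = 4.39 m/s × 0.0198064 m² × 1 s = 0.0869501 m³
0.0869501 m³ ÷ (0.158987 m³/bbl) = 0.546901 bbl

0.547 bbl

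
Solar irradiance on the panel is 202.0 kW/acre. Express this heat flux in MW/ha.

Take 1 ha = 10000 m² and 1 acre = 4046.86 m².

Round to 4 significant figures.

202.0 kW/acre × 1000 W/kW ÷ 4046.86 m²/acre = 49.9152 W/m²
49.9152 W/m² ÷ 1000000 W/MW × 10000 m²/ha = 0.499152 MW/ha

0.4992 MW/ha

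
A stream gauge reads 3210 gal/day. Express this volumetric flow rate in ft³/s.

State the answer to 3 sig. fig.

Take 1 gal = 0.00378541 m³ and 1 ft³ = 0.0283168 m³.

0.00497 ft³/s

3210 gal/day × 0.00378541 m³/gal ÷ 86400 s/day = 1.40638×10⁻⁴ m³/s
1.40638×10⁻⁴ m³/s ÷ 0.0283168 m³/ft³ = 0.00496659 ft³/s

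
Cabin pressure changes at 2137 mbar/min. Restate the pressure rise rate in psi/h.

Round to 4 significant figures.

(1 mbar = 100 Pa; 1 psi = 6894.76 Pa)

1860 psi/h

2137 mbar/min × 100 Pa/mbar ÷ 60 s/min = 3561.67 Pa/s
3561.67 Pa/s ÷ 6894.76 Pa/psi × 3600 s/h = 1859.67 psi/h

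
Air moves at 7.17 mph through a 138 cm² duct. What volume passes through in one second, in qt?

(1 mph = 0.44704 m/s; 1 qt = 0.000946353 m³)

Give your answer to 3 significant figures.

46.7 qt

7.17 mph × 0.44704 → 3.20528 m/s
138 cm² × 0.0001 → 0.0138 m²
V = v × A × t = 3.20528 m/s × 0.0138 m² × 1 s = 0.0442329 m³
0.0442329 m³ ÷ (0.000946353 m³/qt) = 46.7404 qt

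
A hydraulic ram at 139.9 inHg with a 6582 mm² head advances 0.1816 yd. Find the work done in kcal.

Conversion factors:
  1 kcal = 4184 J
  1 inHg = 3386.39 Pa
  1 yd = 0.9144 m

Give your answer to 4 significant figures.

139.9 inHg → 473756 Pa
6582 mm² → 0.006582 m²
F = P × A = 473756 × 0.006582 = 3118.26 N
0.1816 yd → 0.166055 m
W = F × d = 3118.26 × 0.166055 = 517.803 J
In kcal: 517.803 / 4184 = 0.123758 kcal

0.1238 kcal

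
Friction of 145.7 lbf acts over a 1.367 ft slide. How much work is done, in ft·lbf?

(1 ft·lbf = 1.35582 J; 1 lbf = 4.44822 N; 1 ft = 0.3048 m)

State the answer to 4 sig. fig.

145.7 lbf × 4.44822 = 648.106 N
1.367 ft × 0.3048 = 0.416662 m
W = F × d = 648.106 N × 0.416662 m = 270.041 J
270.041 J ÷ (1.35582 J/ft·lbf) = 199.172 ft·lbf

199.2 ft·lbf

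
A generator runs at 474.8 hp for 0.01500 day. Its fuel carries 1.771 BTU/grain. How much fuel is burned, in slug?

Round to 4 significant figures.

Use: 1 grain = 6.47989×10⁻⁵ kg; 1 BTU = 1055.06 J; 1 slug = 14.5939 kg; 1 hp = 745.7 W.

1.090 slug

474.8 hp → 354058 W
0.01500 day → 1296 s
E = P × t = 354058 × 1296 = 4.58859×10⁸ J
1.771 BTU/grain → 2.88355×10⁷ J/kg
m = E / e_s = 4.58859×10⁸ / 2.88355×10⁷ = 15.913 kg
In slug: 15.913 / 14.5939 = 1.09039 slug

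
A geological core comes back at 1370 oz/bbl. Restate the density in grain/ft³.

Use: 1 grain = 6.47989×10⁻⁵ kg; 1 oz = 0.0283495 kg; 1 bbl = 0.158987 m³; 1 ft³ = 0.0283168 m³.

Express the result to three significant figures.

1370 oz/bbl × 0.0283495 kg/oz ÷ 0.158987 m³/bbl = 244.289 kg/m³
244.289 kg/m³ ÷ 6.47989×10⁻⁵ kg/grain × 0.0283168 m³/ft³ = 106753 grain/ft³

1.07×10⁵ grain/ft³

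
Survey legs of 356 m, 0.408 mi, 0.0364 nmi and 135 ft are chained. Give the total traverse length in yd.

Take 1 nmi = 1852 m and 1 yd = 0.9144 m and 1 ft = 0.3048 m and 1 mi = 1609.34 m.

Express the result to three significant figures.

356 m (already m)
0.408 mi × 1609.34 → 656.611 m
0.0364 nmi × 1852 → 67.4128 m
135 ft × 0.3048 → 41.148 m
Sum: 356 + 656.611 + 67.4128 + 41.148 = 1121.17 m
In yd: 1121.17 / 0.9144 = 1226.13 yd

1230 yd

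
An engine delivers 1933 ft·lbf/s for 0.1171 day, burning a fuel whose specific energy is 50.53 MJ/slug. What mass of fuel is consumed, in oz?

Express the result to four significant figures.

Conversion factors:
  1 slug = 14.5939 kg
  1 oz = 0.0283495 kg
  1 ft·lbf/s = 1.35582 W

270.1 oz

1933 ft·lbf/s → 2620.8 W
0.1171 day → 10117.4 s
E = P × t = 2620.8 × 10117.4 = 2.65157×10⁷ J
50.53 MJ/slug → 3.46241×10⁶ J/kg
m = E / e_s = 2.65157×10⁷ / 3.46241×10⁶ = 7.65816 kg
In oz: 7.65816 / 0.0283495 = 270.134 oz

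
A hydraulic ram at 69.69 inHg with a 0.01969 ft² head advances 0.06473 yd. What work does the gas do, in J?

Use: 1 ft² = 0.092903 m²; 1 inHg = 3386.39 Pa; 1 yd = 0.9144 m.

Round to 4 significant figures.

69.69 inHg → 235998 Pa
0.01969 ft² → 0.00182926 m²
F = P × A = 235998 × 0.00182926 = 431.702 N
0.06473 yd → 0.0591891 m
W = F × d = 431.702 × 0.0591891 = 25.5521 J

25.55 J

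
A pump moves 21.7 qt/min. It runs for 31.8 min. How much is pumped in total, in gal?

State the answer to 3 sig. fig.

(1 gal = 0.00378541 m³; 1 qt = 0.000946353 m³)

173 gal

21.7 qt/min → 3.42264×10⁻⁴ m³/s
31.8 min → 1908 s
V = Q × t = 3.42264×10⁻⁴ × 1908 = 0.65304 m³
In gal: 0.65304 / 0.00378541 = 172.515 gal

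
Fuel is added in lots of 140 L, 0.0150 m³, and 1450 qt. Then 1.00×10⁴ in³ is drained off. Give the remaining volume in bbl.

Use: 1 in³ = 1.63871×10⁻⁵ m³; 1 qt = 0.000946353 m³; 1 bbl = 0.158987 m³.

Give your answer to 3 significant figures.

140 L × 0.001 → 0.14 m³
0.0150 m³ (already m³)
1450 qt × 0.000946353 → 1.37221 m³
1.00×10⁴ in³ × 1.63871×10⁻⁵ → 0.163871 m³
Sum: 0.14 + 0.015 + 1.37221 − 0.163871 = 1.36334 m³
In bbl: 1.36334 / 0.158987 = 8.57517 bbl

8.58 bbl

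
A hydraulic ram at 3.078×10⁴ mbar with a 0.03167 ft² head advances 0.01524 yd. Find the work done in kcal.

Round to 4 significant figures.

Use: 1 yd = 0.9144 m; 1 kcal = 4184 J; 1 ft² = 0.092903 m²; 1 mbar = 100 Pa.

0.03016 kcal

3.078×10⁴ mbar → 3.078×10⁶ Pa
0.03167 ft² → 0.00294224 m²
F = P × A = 3.078×10⁶ × 0.00294224 = 9056.21 N
0.01524 yd → 0.0139355 m
W = F × d = 9056.21 × 0.0139355 = 126.203 J
In kcal: 126.203 / 4184 = 0.0301632 kcal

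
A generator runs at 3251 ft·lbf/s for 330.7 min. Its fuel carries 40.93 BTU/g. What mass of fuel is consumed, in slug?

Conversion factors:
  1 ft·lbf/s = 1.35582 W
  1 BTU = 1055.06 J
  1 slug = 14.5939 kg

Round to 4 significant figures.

3251 ft·lbf/s → 4407.77 W
330.7 min → 19842 s
E = P × t = 4407.77 × 19842 = 8.7459×10⁷ J
40.93 BTU/g → 4.31836×10⁷ J/kg
m = E / e_s = 8.7459×10⁷ / 4.31836×10⁷ = 2.02528 kg
In slug: 2.02528 / 14.5939 = 0.138776 slug

0.1388 slug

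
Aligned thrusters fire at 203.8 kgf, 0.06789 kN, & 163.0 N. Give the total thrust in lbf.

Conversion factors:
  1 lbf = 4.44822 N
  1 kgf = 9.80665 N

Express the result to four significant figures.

501.2 lbf

203.8 kgf × 9.80665 = 1998.6 N
0.06789 kN × 1000 = 67.89 N
163.0 N (already N)
Total: 1998.6 + 67.89 + 163 = 2229.49 N
In lbf: 2229.49 / 4.44822 = 501.209 lbf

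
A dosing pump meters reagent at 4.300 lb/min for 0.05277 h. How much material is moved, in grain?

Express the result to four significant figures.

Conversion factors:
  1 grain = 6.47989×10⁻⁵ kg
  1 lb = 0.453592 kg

4.300 lb/min → 0.0325074 kg/s
0.05277 h → 189.972 s
m = ṁ × t = 0.0325074 × 189.972 = 6.1755 kg
In grain: 6.1755 / 6.47989×10⁻⁵ = 95302.5 grain

9.530×10⁴ grain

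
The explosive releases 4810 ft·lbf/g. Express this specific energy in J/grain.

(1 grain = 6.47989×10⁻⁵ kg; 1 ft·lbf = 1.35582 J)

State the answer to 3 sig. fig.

4810 ft·lbf/g × 1.35582 J/ft·lbf ÷ 0.001 kg/g = 6.52149×10⁶ J/kg
6.52149×10⁶ J/kg × 6.47989×10⁻⁵ kg/grain = 422.585 J/grain

423 J/grain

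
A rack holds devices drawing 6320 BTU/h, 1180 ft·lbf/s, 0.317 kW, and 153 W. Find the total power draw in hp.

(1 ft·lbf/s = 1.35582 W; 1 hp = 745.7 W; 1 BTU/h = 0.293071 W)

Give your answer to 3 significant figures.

5.26 hp

6320 BTU/h × 0.293071 → 1852.21 W
1180 ft·lbf/s × 1.35582 → 1599.87 W
0.317 kW × 1000 → 317 W
153 W (already W)
Sum: 1852.21 + 1599.87 + 317 + 153 = 3922.08 W
In hp: 3922.08 / 745.7 = 5.2596 hp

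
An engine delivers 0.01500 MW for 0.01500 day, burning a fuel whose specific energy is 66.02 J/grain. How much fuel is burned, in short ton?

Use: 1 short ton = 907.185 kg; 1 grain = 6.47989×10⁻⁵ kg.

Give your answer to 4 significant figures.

0.01500 MW → 15000 W
0.01500 day → 1296 s
E = P × t = 15000 × 1296 = 1.944×10⁷ J
66.02 J/grain → 1.01884×10⁶ J/kg
m = E / e_s = 1.944×10⁷ / 1.01884×10⁶ = 19.0805 kg
In short ton: 19.0805 / 907.185 = 0.0210326 short ton

0.02103 short ton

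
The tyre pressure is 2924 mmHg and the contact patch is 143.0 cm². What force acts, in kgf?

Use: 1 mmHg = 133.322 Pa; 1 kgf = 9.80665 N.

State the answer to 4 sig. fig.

2924 mmHg × 133.322 → 389834 Pa
143.0 cm² × 0.0001 → 0.0143 m²
F = P × A = 389834 Pa × 0.0143 m² = 5574.63 N
5574.63 N ÷ (9.80665 N/kgf) = 568.454 kgf

568.5 kgf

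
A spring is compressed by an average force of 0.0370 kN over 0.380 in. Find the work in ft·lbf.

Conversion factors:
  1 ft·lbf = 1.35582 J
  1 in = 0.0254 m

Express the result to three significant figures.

0.0370 kN × 1000 = 37 N
0.380 in × 0.0254 = 0.009652 m
W = F × d = 37 N × 0.009652 m = 0.357124 J
0.357124 J ÷ (1.35582 J/ft·lbf) = 0.263401 ft·lbf

0.263 ft·lbf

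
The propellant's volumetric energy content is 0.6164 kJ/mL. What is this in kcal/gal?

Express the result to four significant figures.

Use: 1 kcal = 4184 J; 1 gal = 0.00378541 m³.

557.7 kcal/gal

0.6164 kJ/mL × 1000 J/kJ ÷ 10⁻⁶ m³/mL = 6.164×10⁸ J/m³
6.164×10⁸ J/m³ ÷ 4184 J/kcal × 0.00378541 m³/gal = 557.678 kcal/gal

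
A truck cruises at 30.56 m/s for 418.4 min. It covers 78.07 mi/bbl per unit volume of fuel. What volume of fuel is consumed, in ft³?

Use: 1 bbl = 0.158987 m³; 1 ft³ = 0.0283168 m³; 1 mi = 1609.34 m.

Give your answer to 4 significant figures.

34.28 ft³

418.4 min → 25104 s
d = v × t = 30.56 × 25104 = 767178 m
78.07 mi/bbl → 790261 m/m³
V = d / (distance per unit fuel) = 767178 / 790261 = 0.970791 m³
In ft³: 0.970791 / 0.0283168 = 34.2832 ft³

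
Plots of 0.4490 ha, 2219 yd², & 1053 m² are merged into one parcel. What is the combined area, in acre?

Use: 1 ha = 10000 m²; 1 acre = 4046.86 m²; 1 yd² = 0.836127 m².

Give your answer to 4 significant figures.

0.4490 ha × 10000 = 4490 m²
2219 yd² × 0.836127 = 1855.37 m²
1053 m² (already m²)
Combined: 4490 + 1855.37 + 1053 = 7398.37 m²
In acre: 7398.37 / 4046.86 = 1.82818 acre

1.828 acre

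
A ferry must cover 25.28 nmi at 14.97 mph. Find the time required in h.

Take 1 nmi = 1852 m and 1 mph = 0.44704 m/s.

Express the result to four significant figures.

1.943 h

25.28 nmi × 1852 → 46818.6 m
14.97 mph × 0.44704 → 6.69219 m/s
t = d / v = 46818.6 m / 6.69219 m/s = 6996.01 s
6996.01 s ÷ (3600 s/h) = 1.94334 h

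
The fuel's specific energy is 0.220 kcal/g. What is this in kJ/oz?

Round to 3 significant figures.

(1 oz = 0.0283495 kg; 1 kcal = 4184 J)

0.220 kcal/g × 4184 J/kcal ÷ 0.001 kg/g = 920480 J/kg
920480 J/kg ÷ 1000 J/kJ × 0.0283495 kg/oz = 26.0951 kJ/oz

26.1 kJ/oz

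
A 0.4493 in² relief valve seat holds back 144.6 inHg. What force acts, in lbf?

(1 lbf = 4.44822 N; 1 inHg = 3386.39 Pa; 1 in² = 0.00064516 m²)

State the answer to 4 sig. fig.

144.6 inHg × 3386.39 = 489672 Pa
0.4493 in² × 0.00064516 = 2.8987×10⁻⁴ m²
F = P × A = 489672 Pa × 2.8987×10⁻⁴ m² = 141.941 N
141.941 N ÷ (4.44822 N/lbf) = 31.9096 lbf

31.91 lbf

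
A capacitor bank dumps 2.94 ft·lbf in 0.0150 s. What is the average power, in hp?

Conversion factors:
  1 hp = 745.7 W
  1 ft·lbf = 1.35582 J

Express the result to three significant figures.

2.94 ft·lbf × 1.35582 = 3.98611 J
P = E / t = 3.98611 J / 0.015 s = 265.741 W
265.741 W ÷ (745.7 W/hp) = 0.356364 hp

0.356 hp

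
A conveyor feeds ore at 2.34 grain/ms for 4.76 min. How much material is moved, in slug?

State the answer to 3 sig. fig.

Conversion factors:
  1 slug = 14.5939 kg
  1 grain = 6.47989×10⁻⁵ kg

2.97 slug

2.34 grain/ms → 0.151629 kg/s
4.76 min → 285.6 s
m = ṁ × t = 0.151629 × 285.6 = 43.3052 kg
In slug: 43.3052 / 14.5939 = 2.96735 slug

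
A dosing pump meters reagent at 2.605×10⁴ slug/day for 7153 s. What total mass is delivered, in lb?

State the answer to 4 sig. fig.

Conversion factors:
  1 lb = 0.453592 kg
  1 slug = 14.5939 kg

2.605×10⁴ slug/day → 4.40013 kg/s
m = ṁ × t = 4.40013 × 7153 = 31474.1 kg
In lb: 31474.1 / 0.453592 = 69388.6 lb

6.939×10⁴ lb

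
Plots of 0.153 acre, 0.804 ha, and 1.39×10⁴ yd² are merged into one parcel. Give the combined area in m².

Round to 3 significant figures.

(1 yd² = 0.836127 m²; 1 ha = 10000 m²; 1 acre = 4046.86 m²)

0.153 acre × 4046.86 = 619.17 m²
0.804 ha × 10000 = 8040 m²
1.39×10⁴ yd² × 0.836127 = 11622.2 m²
Sum: 619.17 + 8040 + 11622.2 = 20281.4 m²

2.03×10⁴ m²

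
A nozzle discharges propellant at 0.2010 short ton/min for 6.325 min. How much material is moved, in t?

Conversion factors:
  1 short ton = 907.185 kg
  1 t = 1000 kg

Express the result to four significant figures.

1.153 t

0.2010 short ton/min → 3.03907 kg/s
6.325 min → 379.5 s
m = ṁ × t = 3.03907 × 379.5 = 1153.33 kg
In t: 1153.33 / 1000 = 1.15333 t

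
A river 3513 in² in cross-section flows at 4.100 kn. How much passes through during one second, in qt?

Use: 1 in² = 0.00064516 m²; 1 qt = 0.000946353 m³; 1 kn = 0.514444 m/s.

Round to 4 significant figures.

5051 qt

4.100 kn × 0.514444 → 2.10922 m/s
3513 in² × 0.00064516 → 2.26645 m²
V = v × A × t = 2.10922 m/s × 2.26645 m² × 1 s = 4.78044 m³
4.78044 m³ ÷ (0.000946353 m³/qt) = 5051.43 qt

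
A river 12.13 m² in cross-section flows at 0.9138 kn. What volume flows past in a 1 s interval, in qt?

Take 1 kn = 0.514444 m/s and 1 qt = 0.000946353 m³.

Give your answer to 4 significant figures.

6026 qt

0.9138 kn × 0.514444 = 0.470099 m/s
V = v × A × t = 0.470099 m/s × 12.13 m² × 1 s = 5.7023 m³
5.7023 m³ ÷ (0.000946353 m³/qt) = 6025.55 qt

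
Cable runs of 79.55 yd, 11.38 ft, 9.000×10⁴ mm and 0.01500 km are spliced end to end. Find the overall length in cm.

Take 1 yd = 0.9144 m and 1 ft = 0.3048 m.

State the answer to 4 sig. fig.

1.812×10⁴ cm

79.55 yd × 0.9144 → 72.7405 m
11.38 ft × 0.3048 → 3.46862 m
9.000×10⁴ mm × 0.001 → 90 m
0.01500 km × 1000 → 15 m
Combined: 72.7405 + 3.46862 + 90 + 15 = 181.209 m
In cm: 181.209 / 0.01 = 18120.9 cm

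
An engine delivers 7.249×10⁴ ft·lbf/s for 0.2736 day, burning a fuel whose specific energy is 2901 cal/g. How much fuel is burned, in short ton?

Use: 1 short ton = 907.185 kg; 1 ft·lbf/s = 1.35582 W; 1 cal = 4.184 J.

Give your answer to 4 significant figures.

7.249×10⁴ ft·lbf/s → 98283.4 W
0.2736 day → 23639 s
E = P × t = 98283.4 × 23639 = 2.32332×10⁹ J
2901 cal/g → 1.21378×10⁷ J/kg
m = E / e_s = 2.32332×10⁹ / 1.21378×10⁷ = 191.412 kg
In short ton: 191.412 / 907.185 = 0.210996 short ton

0.2110 short ton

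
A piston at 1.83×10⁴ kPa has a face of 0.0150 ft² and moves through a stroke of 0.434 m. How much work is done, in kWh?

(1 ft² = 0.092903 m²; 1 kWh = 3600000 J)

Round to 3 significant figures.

1.83×10⁴ kPa → 1.83×10⁷ Pa
0.0150 ft² → 0.00139354 m²
F = P × A = 1.83×10⁷ × 0.00139354 = 25501.8 N
W = F × d = 25501.8 × 0.434 = 11067.8 J
In kWh: 11067.8 / 3600000 = 0.00307439 kWh

0.00307 kWh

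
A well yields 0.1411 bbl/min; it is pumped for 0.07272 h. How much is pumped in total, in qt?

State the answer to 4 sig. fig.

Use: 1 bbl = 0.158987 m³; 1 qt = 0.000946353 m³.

0.1411 bbl/min → 3.73884×10⁻⁴ m³/s
0.07272 h → 261.792 s
V = Q × t = 3.73884×10⁻⁴ × 261.792 = 0.0978798 m³
In qt: 0.0978798 / 0.000946353 = 103.428 qt

103.4 qt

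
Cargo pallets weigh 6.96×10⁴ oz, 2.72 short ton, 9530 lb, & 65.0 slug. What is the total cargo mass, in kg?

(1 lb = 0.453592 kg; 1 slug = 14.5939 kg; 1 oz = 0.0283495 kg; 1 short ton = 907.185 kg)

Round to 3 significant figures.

9710 kg

6.96×10⁴ oz × 0.0283495 = 1973.13 kg
2.72 short ton × 907.185 = 2467.54 kg
9530 lb × 0.453592 = 4322.73 kg
65.0 slug × 14.5939 = 948.603 kg
Total: 1973.13 + 2467.54 + 4322.73 + 948.603 = 9712 kg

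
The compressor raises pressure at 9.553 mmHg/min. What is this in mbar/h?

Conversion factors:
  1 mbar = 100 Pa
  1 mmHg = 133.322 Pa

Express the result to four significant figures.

764.2 mbar/h

9.553 mmHg/min × 133.322 Pa/mmHg ÷ 60 s/min = 21.2271 Pa/s
21.2271 Pa/s ÷ 100 Pa/mbar × 3600 s/h = 764.176 mbar/h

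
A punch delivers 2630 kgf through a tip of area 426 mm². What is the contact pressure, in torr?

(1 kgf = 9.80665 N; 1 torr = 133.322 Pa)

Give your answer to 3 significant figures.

2630 kgf × 9.80665 = 25791.5 N
426 mm² × 10⁻⁶ = 4.26×10⁻⁴ m²
P = F / A = 25791.5 N / 4.26×10⁻⁴ m² = 6.05434×10⁷ Pa
6.05434×10⁷ Pa ÷ (133.322 Pa/torr) = 454114 torr

4.54×10⁵ torr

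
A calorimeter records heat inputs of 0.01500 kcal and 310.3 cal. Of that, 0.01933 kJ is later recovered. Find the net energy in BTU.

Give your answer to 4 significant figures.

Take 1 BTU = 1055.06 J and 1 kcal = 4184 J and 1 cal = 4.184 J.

1.272 BTU

0.01500 kcal × 4184 = 62.76 J
310.3 cal × 4.184 = 1298.3 J
0.01933 kJ × 1000 = 19.33 J
Result: 62.76 + 1298.3 − 19.33 = 1341.73 J
In BTU: 1341.73 / 1055.06 = 1.27171 BTU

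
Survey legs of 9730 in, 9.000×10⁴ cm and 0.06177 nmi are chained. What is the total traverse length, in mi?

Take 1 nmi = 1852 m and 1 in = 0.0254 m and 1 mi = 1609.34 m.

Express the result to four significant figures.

0.7839 mi

9730 in × 0.0254 = 247.142 m
9.000×10⁴ cm × 0.01 = 900 m
0.06177 nmi × 1852 = 114.398 m
Total: 247.142 + 900 + 114.398 = 1261.54 m
In mi: 1261.54 / 1609.34 = 0.783887 mi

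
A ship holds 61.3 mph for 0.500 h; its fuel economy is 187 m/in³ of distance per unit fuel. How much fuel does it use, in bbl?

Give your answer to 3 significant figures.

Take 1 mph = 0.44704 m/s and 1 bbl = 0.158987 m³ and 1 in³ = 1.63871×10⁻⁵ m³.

61.3 mph → 27.4036 m/s
0.500 h → 1800 s
d = v × t = 27.4036 × 1800 = 49326.5 m
187 m/in³ → 1.14114×10⁷ m/m³
V = d / (distance per unit fuel) = 49326.5 / 1.14114×10⁷ = 0.00432256 m³
In bbl: 0.00432256 / 0.158987 = 0.0271881 bbl

0.0272 bbl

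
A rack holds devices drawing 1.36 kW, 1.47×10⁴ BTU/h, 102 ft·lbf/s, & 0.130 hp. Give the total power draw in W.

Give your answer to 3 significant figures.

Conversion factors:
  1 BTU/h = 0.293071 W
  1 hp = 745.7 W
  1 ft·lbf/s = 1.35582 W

5900 W

1.36 kW × 1000 → 1360 W
1.47×10⁴ BTU/h × 0.293071 → 4308.14 W
102 ft·lbf/s × 1.35582 → 138.294 W
0.130 hp × 745.7 → 96.941 W
Sum: 1360 + 4308.14 + 138.294 + 96.941 = 5903.38 W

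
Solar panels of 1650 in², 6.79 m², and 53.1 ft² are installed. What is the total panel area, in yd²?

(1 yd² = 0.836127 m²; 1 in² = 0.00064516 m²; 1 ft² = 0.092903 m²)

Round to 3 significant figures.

1650 in² × 0.00064516 → 1.06451 m²
6.79 m² (already m²)
53.1 ft² × 0.092903 → 4.93315 m²
Sum: 1.06451 + 6.79 + 4.93315 = 12.7877 m²
In yd²: 12.7877 / 0.836127 = 15.294 yd²

15.3 yd²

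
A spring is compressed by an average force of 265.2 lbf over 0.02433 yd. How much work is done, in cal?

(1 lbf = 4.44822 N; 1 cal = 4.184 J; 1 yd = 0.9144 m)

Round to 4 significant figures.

265.2 lbf × 4.44822 = 1179.67 N
0.02433 yd × 0.9144 = 0.0222474 m
W = F × d = 1179.67 N × 0.0222474 m = 26.2446 J
26.2446 J ÷ (4.184 J/cal) = 6.27261 cal

6.273 cal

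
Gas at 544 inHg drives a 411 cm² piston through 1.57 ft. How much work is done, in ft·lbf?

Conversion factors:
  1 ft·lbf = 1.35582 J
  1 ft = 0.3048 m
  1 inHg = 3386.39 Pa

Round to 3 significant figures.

544 inHg → 1.8422×10⁶ Pa
411 cm² → 0.0411 m²
F = P × A = 1.8422×10⁶ × 0.0411 = 75714.4 N
1.57 ft → 0.478536 m
W = F × d = 75714.4 × 0.478536 = 36232.1 J
In ft·lbf: 36232.1 / 1.35582 = 26723.4 ft·lbf

2.67×10⁴ ft·lbf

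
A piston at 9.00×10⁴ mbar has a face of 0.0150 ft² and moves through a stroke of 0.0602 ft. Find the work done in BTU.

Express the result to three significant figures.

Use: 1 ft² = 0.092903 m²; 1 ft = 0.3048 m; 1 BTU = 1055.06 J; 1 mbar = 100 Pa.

9.00×10⁴ mbar → 9×10⁶ Pa
0.0150 ft² → 0.00139354 m²
F = P × A = 9×10⁶ × 0.00139354 = 12541.9 N
0.0602 ft → 0.018349 m
W = F × d = 12541.9 × 0.018349 = 230.131 J
In BTU: 230.131 / 1055.06 = 0.218121 BTU

0.218 BTU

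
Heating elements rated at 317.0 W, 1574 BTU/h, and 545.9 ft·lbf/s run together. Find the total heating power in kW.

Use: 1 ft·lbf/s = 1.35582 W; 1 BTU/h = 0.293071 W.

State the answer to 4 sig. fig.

1.518 kW

317.0 W (already W)
1574 BTU/h × 0.293071 = 461.294 W
545.9 ft·lbf/s × 1.35582 = 740.142 W
Total: 317 + 461.294 + 740.142 = 1518.44 W
In kW: 1518.44 / 1000 = 1.51844 kW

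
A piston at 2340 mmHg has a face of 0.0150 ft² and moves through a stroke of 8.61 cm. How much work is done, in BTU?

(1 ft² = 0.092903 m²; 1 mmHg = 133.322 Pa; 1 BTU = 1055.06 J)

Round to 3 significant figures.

0.0355 BTU

2340 mmHg → 311973 Pa
0.0150 ft² → 0.00139354 m²
F = P × A = 311973 × 0.00139354 = 434.747 N
8.61 cm → 0.0861 m
W = F × d = 434.747 × 0.0861 = 37.4317 J
In BTU: 37.4317 / 1055.06 = 0.0354783 BTU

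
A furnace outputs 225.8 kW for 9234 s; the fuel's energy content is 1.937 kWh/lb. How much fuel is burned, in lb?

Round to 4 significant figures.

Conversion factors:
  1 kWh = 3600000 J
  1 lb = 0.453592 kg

299.0 lb

225.8 kW → 225800 W
E = P × t = 225800 × 9234 = 2.08504×10⁹ J
1.937 kWh/lb → 1.53733×10⁷ J/kg
m = E / e_s = 2.08504×10⁹ / 1.53733×10⁷ = 135.627 kg
In lb: 135.627 / 0.453592 = 299.007 lb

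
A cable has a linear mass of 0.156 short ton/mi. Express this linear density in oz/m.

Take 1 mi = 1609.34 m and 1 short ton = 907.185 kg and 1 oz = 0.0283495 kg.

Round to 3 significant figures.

0.156 short ton/mi × 907.185 kg/short ton ÷ 1609.34 m/mi = 0.0879372 kg/m
0.0879372 kg/m ÷ 0.0283495 kg/oz = 3.1019 oz/m

3.10 oz/m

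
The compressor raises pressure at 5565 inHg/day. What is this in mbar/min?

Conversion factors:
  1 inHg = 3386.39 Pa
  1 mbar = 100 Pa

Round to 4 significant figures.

5565 inHg/day × 3386.39 Pa/inHg ÷ 86400 s/day = 218.116 Pa/s
218.116 Pa/s ÷ 100 Pa/mbar × 60 s/min = 130.87 mbar/min

130.9 mbar/min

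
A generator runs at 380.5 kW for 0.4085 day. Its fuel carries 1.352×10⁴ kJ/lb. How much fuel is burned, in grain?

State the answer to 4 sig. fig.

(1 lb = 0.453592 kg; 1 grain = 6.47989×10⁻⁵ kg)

380.5 kW → 380500 W
0.4085 day → 35294.4 s
E = P × t = 380500 × 35294.4 = 1.34295×10¹⁰ J
1.352×10⁴ kJ/lb → 2.98065×10⁷ J/kg
m = E / e_s = 1.34295×10¹⁰ / 2.98065×10⁷ = 450.556 kg
In grain: 450.556 / 6.47989×10⁻⁵ = 6.95314×10⁶ grain

6.953×10⁶ grain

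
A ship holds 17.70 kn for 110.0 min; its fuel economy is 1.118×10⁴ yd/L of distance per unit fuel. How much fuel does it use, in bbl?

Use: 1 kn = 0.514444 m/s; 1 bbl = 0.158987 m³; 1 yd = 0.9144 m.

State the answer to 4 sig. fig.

17.70 kn → 9.10566 m/s
110.0 min → 6600 s
d = v × t = 9.10566 × 6600 = 60097.4 m
1.118×10⁴ yd/L → 1.0223×10⁷ m/m³
V = d / (distance per unit fuel) = 60097.4 / 1.0223×10⁷ = 0.00587865 m³
In bbl: 0.00587865 / 0.158987 = 0.0369757 bbl

0.03698 bbl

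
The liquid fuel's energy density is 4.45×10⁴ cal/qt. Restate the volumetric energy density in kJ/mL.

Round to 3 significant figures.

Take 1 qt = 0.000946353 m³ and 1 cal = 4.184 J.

0.197 kJ/mL

4.45×10⁴ cal/qt × 4.184 J/cal ÷ 0.000946353 m³/qt = 1.96743×10⁸ J/m³
1.96743×10⁸ J/m³ ÷ 1000 J/kJ × 10⁻⁶ m³/mL = 0.196743 kJ/mL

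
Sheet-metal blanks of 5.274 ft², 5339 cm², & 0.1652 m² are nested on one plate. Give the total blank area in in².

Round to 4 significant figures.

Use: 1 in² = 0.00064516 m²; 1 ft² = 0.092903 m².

5.274 ft² × 0.092903 = 0.48997 m²
5339 cm² × 0.0001 = 0.5339 m²
0.1652 m² (already m²)
Combined: 0.48997 + 0.5339 + 0.1652 = 1.18907 m²
In in²: 1.18907 / 0.00064516 = 1843.06 in²

1843 in²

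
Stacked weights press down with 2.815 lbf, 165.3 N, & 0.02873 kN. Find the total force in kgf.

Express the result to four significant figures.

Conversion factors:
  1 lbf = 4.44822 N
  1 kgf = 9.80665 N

2.815 lbf × 4.44822 = 12.5217 N
165.3 N (already N)
0.02873 kN × 1000 = 28.73 N
Combined: 12.5217 + 165.3 + 28.73 = 206.552 N
In kgf: 206.552 / 9.80665 = 21.0624 kgf

21.06 kgf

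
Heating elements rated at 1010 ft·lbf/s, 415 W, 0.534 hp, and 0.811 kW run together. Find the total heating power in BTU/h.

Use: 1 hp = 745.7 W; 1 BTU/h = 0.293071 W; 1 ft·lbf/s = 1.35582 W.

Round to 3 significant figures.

1010 ft·lbf/s × 1.35582 → 1369.38 W
415 W (already W)
0.534 hp × 745.7 → 398.204 W
0.811 kW × 1000 → 811 W
Sum: 1369.38 + 415 + 398.204 + 811 = 2993.58 W
In BTU/h: 2993.58 / 0.293071 = 10214.5 BTU/h

1.02×10⁴ BTU/h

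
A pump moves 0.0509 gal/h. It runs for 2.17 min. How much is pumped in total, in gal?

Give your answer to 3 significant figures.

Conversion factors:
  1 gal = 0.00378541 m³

0.0509 gal/h → 5.35215×10⁻⁸ m³/s
2.17 min → 130.2 s
V = Q × t = 5.35215×10⁻⁸ × 130.2 = 6.9685×10⁻⁶ m³
In gal: 6.9685×10⁻⁶ / 0.00378541 = 0.00184088 gal

0.00184 gal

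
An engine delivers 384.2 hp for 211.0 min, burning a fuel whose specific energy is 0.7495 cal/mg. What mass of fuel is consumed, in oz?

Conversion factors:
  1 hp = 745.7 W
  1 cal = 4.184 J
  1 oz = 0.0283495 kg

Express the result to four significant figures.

4.080×10⁴ oz

384.2 hp → 286498 W
211.0 min → 12660 s
E = P × t = 286498 × 12660 = 3.62706×10⁹ J
0.7495 cal/mg → 3.13591×10⁶ J/kg
m = E / e_s = 3.62706×10⁹ / 3.13591×10⁶ = 1156.62 kg
In oz: 1156.62 / 0.0283495 = 40798.6 oz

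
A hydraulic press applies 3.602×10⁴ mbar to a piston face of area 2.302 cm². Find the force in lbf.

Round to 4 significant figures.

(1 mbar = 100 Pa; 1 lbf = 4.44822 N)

186.4 lbf

3.602×10⁴ mbar × 100 = 3.602×10⁶ Pa
2.302 cm² × 0.0001 = 2.302×10⁻⁴ m²
F = P × A = 3.602×10⁶ Pa × 2.302×10⁻⁴ m² = 829.18 N
829.18 N ÷ (4.44822 N/lbf) = 186.407 lbf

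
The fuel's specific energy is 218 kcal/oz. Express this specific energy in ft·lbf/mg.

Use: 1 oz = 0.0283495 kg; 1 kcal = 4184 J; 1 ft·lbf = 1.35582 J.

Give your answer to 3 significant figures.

23.7 ft·lbf/mg

218 kcal/oz × 4184 J/kcal ÷ 0.0283495 kg/oz = 3.21738×10⁷ J/kg
3.21738×10⁷ J/kg ÷ 1.35582 J/ft·lbf × 10⁻⁶ kg/mg = 23.7301 ft·lbf/mg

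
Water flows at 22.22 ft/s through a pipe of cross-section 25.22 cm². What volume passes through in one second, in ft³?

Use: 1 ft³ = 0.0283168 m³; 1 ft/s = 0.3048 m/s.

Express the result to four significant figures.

22.22 ft/s × 0.3048 = 6.77266 m/s
25.22 cm² × 0.0001 = 0.002522 m²
V = v × A × t = 6.77266 m/s × 0.002522 m² × 1 s = 0.0170806 m³
0.0170806 m³ ÷ (0.0283168 m³/ft³) = 0.603197 ft³

0.6032 ft³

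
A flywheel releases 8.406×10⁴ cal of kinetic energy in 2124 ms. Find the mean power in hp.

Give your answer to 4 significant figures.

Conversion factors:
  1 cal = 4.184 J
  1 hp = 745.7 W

8.406×10⁴ cal × 4.184 = 351707 J
2124 ms × 0.001 = 2.124 s
P = E / t = 351707 J / 2.124 s = 165587 W
165587 W ÷ (745.7 W/hp) = 222.056 hp

222.1 hp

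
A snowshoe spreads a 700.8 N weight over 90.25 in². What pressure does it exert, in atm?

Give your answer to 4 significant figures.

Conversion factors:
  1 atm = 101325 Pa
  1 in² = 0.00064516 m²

0.1188 atm

90.25 in² × 0.00064516 = 0.0582257 m²
P = F / A = 700.8 N / 0.0582257 m² = 12035.9 Pa
12035.9 Pa ÷ (101325 Pa/atm) = 0.118785 atm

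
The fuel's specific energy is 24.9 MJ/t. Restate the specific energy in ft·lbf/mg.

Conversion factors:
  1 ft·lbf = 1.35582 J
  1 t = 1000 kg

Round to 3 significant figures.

24.9 MJ/t × 1000000 J/MJ ÷ 1000 kg/t = 24900 J/kg
24900 J/kg ÷ 1.35582 J/ft·lbf × 10⁻⁶ kg/mg = 0.0183653 ft·lbf/mg

0.0184 ft·lbf/mg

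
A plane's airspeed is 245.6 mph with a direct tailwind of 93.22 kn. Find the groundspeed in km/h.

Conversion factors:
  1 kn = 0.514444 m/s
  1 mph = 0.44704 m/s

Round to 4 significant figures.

567.9 km/h

245.6 mph × 0.44704 = 109.793 m/s
93.22 kn × 0.514444 = 47.9565 m/s
Total: 109.793 + 47.9565 = 157.75 m/s
In km/h: 157.75 / (1/3.6) = 567.9 km/h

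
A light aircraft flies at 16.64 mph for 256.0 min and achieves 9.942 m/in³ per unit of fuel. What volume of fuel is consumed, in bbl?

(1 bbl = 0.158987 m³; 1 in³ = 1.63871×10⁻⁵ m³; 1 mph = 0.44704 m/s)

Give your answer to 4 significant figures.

16.64 mph → 7.43875 m/s
256.0 min → 15360 s
d = v × t = 7.43875 × 15360 = 114259 m
9.942 m/in³ → 606697 m/m³
V = d / (distance per unit fuel) = 114259 / 606697 = 0.18833 m³
In bbl: 0.18833 / 0.158987 = 1.18456 bbl

1.185 bbl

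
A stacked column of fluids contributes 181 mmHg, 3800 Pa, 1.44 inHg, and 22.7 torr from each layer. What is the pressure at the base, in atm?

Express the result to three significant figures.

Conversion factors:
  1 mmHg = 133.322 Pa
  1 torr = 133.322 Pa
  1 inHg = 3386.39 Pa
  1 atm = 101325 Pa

181 mmHg × 133.322 = 24131.3 Pa
3800 Pa (already Pa)
1.44 inHg × 3386.39 = 4876.4 Pa
22.7 torr × 133.322 = 3026.41 Pa
Total: 24131.3 + 3800 + 4876.4 + 3026.41 = 35834.1 Pa
In atm: 35834.1 / 101325 = 0.353655 atm

0.354 atm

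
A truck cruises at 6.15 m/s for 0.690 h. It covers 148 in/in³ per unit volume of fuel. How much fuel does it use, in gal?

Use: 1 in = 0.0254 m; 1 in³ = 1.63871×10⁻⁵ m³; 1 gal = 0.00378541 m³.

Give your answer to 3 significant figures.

17.6 gal

0.690 h → 2484 s
d = v × t = 6.15 × 2484 = 15276.6 m
148 in/in³ → 229400 m/m³
V = d / (distance per unit fuel) = 15276.6 / 229400 = 0.0665937 m³
In gal: 0.0665937 / 0.00378541 = 17.5922 gal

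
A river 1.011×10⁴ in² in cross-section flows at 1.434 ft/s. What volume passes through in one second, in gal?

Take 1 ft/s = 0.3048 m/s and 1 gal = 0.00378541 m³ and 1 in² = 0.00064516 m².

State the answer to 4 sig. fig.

1.434 ft/s × 0.3048 = 0.437083 m/s
1.011×10⁴ in² × 0.00064516 = 6.52257 m²
V = v × A × t = 0.437083 m/s × 6.52257 m² × 1 s = 2.8509 m³
2.8509 m³ ÷ (0.00378541 m³/gal) = 753.128 gal

753.1 gal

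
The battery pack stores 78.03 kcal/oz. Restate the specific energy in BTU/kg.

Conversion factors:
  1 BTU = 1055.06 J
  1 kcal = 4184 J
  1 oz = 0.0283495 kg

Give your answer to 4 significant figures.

1.092×10⁴ BTU/kg

78.03 kcal/oz × 4184 J/kcal ÷ 0.0283495 kg/oz = 1.15162×10⁷ J/kg
1.15162×10⁷ J/kg ÷ 1055.06 J/BTU = 10915.2 BTU/kg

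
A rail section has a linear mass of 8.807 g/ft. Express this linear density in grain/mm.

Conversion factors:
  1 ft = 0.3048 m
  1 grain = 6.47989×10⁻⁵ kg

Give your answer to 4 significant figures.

8.807 g/ft × 0.001 kg/g ÷ 0.3048 m/ft = 0.0288944 kg/m
0.0288944 kg/m ÷ 6.47989×10⁻⁵ kg/grain × 0.001 m/mm = 0.445909 grain/mm

0.4459 grain/mm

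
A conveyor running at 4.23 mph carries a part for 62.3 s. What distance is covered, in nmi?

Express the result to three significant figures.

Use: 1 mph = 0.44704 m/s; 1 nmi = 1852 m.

0.0636 nmi

4.23 mph × 0.44704 → 1.89098 m/s
d = v × t = 1.89098 m/s × 62.3 s = 117.808 m
117.808 m ÷ (1852 m/nmi) = 0.0636112 nmi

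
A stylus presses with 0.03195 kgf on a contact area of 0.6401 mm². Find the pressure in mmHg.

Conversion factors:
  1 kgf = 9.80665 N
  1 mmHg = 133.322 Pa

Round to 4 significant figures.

3671 mmHg

0.03195 kgf × 9.80665 = 0.313322 N
0.6401 mm² × 10⁻⁶ = 6.401×10⁻⁷ m²
P = F / A = 0.313322 N / 6.401×10⁻⁷ m² = 489489 Pa
489489 Pa ÷ (133.322 Pa/mmHg) = 3671.48 mmHg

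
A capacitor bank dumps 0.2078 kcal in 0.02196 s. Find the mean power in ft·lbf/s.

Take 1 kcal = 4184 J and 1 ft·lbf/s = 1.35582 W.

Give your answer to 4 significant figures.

2.920×10⁴ ft·lbf/s

0.2078 kcal × 4184 → 869.435 J
P = E / t = 869.435 J / 0.02196 s = 39591.8 W
39591.8 W ÷ (1.35582 W/ft·lbf/s) = 29201.4 ft·lbf/s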